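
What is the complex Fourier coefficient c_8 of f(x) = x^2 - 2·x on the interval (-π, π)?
Compute the real Fourier coefficients first: a_8 = 1/16, b_8 = 1/2.
Then c_8 = (a_8 − i·b_8)/2 = 1/32 - i/4.

Final answer: 1/32 - i/4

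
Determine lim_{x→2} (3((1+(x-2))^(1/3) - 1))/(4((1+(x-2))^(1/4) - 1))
Both numerator and denominator → 0 as x → 2; this is a 0/0 indeterminate form.
Expand each to leading order near x = 2: numerator ~ (x - 2), denominator ~ (x - 2).
The limit of the ratio is 1.

Final answer: 1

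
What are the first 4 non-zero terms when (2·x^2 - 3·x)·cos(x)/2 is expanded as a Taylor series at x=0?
-x^4/2 + 3·x^3/4 + x^2 - 3·x/2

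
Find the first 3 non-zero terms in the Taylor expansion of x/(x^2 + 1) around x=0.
x^5 - x^3 + x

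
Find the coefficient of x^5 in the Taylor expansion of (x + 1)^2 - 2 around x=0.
Expand to order 5: (x + 1)^2 - 2 = x^2 + 2·x - 1 + O(x^6).
The coefficient of x^5 is 0.

Final answer: 0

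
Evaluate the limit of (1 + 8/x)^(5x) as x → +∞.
As x → +∞: write (1 + 8/x)^(5x) = ((1 + 8/x)^x)^5 → (e^8)^5 = e^40.
Limit = e^(40).

Final answer: e^(40)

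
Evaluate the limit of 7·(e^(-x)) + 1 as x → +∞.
Evaluate the dominant behaviour as x → +∞; each term tends to a finite value or vanishes.
Limit = 1.

Final answer: 1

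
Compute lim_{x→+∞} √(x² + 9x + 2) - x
This is an ∞ − ∞ indeterminate form.
Multiply and divide by the conjugate √(x²+9x + 2) + x; the x² terms cancel, leaving (9x + 2)/(√(x²+9x + 2)+x) → 9/2.
Limit = 9/2.

Final answer: 9/2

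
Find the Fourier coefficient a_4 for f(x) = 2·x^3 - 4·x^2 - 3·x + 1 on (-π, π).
a_4 = (1/π) ∫_{-π}^{π} f(x)·cos(4x) dx.
Evaluate the integral (use parity and integration by parts as needed): a_4 = -1.

Final answer: -1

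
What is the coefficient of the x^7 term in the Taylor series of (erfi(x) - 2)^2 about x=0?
Expand to order 7: (erfi(x) - 2)^2 = -4·x^7/(21·√(π)) + 56·x^6/(45·π) - 4·x^5/(5·√(π)) + 8·x^4/(3·π) - 8·x^3/(3·√(π)) + 4·x^2/π - 8·x/√(π) + 4 + O(x^8).
The coefficient of x^7 is -4/(21·√(π)).

Final answer: -4/(21·√(π))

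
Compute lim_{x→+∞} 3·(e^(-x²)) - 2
Evaluate the dominant behaviour as x → +∞; each term tends to a finite value or vanishes.
Limit = -2.

Final answer: -2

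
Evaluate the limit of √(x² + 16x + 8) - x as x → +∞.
This is an ∞ − ∞ indeterminate form.
Multiply and divide by the conjugate √(x²+16x + 8) + x; the x² terms cancel, leaving (16x + 8)/(√(x²+16x + 8)+x) → 16/2 = 8.
Limit = 8.

Final answer: 8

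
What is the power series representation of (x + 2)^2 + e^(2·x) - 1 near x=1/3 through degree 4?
e^(2/3) + 40/9 + (2·e^(2/3) + 14/3)·(x - 1/3) + (1 + 2·e^(2/3))·(x - 1/3)^2 + 4·e^(2/3)·(x - 1/3)^3/3 + 2·e^(2/3)·(x - 1/3)^4/3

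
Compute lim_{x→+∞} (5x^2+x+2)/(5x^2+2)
This is an ∞/∞ indeterminate form as x → +∞.
Divide numerator and denominator by x^2 and let the lower-order terms vanish; the leading terms give 5/5 = 1.
Limit = 1.

Final answer: 1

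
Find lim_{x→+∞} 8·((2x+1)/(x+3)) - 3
Evaluate the dominant behaviour as x → +∞; each term tends to a finite value or vanishes.
Limit = 13.

Final answer: 13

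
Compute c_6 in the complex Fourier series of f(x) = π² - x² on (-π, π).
Compute the real Fourier coefficients first: a_6 = -1/9, b_6 = 0.
Then c_6 = (a_6 − i·b_6)/2 = -1/18.

Final answer: -1/18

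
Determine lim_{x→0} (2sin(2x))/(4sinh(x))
Both numerator and denominator → 0 as x → 0; this is a 0/0 indeterminate form.
Expand each to leading order near x = 0: numerator ~ 4·x, denominator ~ 4·x.
The limit of the ratio is 1.

Final answer: 1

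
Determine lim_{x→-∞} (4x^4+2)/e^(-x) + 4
The quotient is an ∞/∞ indeterminate form as x → -∞.
Compare growth rates of the dominant terms (exponentials ≫ polynomials ≫ logarithms), or apply L'Hôpital's rule; the quotient → 0.
Adding the constant: 0 + 4 = 4. Limit = 4.

Final answer: 4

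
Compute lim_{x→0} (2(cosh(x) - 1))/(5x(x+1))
Both numerator and denominator → 0 as x → 0; this is a 0/0 indeterminate form.
Expand each to leading order near x = 0: numerator ~ x^2, denominator ~ 5·x.
The limit of the ratio is 0.

Final answer: 0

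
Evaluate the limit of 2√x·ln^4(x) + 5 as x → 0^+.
The product is a 0·∞ indeterminate form at x → 0⁺.
Rewrite the product as 2·ln^4(x) / x^(-1/2) and apply L'Hôpital, or use the standard hierarchy x^(-1/2) ≫ |ln x|^4 as x → 0⁺.
The indeterminate product → 0, so the limit = 5.

Final answer: 5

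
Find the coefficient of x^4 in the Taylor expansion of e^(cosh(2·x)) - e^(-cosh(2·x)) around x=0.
Expand to order 4: e^(cosh(2·x)) - e^(-cosh(2·x)) = x^4·(-4·e^(-1)/3 + 8·e/3) + x^2·(2·e^(-1) + 2·e) - e^(-1) + e + O(x^5).
The coefficient of x^4 is -4·e^(-1)/3 + 8·e/3.

Final answer: -4·e^(-1)/3 + 8·e/3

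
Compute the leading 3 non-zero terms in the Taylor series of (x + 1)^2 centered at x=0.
x^2 + 2·x + 1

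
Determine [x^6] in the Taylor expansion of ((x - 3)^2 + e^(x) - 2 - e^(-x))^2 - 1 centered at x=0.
-1/45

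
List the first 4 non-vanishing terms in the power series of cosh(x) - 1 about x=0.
x^8/40320 + x^6/720 + x^4/24 + x^2/2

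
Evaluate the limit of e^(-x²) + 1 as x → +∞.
Evaluate the dominant behaviour as x → +∞; each term tends to a finite value or vanishes.
Limit = 1.

Final answer: 1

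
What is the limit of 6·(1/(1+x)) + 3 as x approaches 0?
Direct substitution at x = 0 gives 9.

Final answer: 9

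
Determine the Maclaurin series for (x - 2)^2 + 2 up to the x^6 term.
x^2 - 4·x + 6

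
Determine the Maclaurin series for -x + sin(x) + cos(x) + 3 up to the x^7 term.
-x^7/5040 - x^6/720 + x^5/120 + x^4/24 - x^3/6 - x^2/2 + 4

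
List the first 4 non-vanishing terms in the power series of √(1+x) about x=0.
x^3/16 - x^2/8 + x/2 + 1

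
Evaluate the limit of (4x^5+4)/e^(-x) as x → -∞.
This is an ∞/∞ indeterminate form as x → -∞.
Compare growth rates of the dominant terms (exponentials ≫ polynomials ≫ logarithms), or apply L'Hôpital's rule; the quotient → 0.
Limit = 0.

Final answer: 0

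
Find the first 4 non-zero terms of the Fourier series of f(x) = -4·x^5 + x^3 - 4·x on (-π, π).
(-980 - 8·π^4 + 162·π^2)·sin(x) + (-21·π^2 + 71/2 + 4·π^4)·sin(2·x) + (-8·π^4/3 - 572/81 + 178·π^2/27)·sin(3·x) + (-3·π^2 + 25/8 + 2·π^4)·sin(4·x)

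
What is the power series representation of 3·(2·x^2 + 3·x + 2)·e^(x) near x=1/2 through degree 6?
12·e^(1/2) + 27·e^(1/2)·(x - 1/2) + 27·e^(1/2)·(x - 1/2)^2 + 31·e^(1/2)·(x - 1/2)^3/2 + 6·e^(1/2)·(x - 1/2)^4 + 69·e^(1/2)·(x - 1/2)^5/40 + 47·e^(1/2)·(x - 1/2)^6/120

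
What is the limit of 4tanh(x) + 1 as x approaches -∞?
Evaluate the dominant behaviour as x → -∞; each term tends to a finite value or vanishes.
Limit = -3.

Final answer: -3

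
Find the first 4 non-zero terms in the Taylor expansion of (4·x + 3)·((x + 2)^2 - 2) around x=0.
4·x^3 + 19·x^2 + 20·x + 6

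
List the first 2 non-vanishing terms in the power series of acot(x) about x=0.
-x + π/2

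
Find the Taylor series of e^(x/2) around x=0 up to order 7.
x^7/645120 + x^6/46080 + x^5/3840 + x^4/384 + x^3/48 + x^2/8 + x/2 + 1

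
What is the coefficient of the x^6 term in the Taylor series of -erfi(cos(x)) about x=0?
Expand to order 6: -erfi(cos(x)) = 121·e·x^6/(360·√(π)) - 7·e·x^4/(12·√(π)) + e·x^2/√(π) - erfi(1) + O(x^7).
The coefficient of x^6 is 121·e/(360·√(π)).

Final answer: 121·e/(360·√(π))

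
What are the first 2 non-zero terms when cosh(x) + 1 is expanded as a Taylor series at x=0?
x^2/2 + 2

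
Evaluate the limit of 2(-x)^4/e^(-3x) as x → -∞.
This is an ∞/∞ indeterminate form as x → -∞.
Compare growth rates of the dominant terms (exponentials ≫ polynomials ≫ logarithms), or apply L'Hôpital's rule; the quotient → 0.
Limit = 0.

Final answer: 0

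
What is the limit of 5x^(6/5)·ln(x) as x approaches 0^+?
This is a 0·∞ indeterminate form at x → 0⁺.
Rewrite the product as 5·ln(x) / x^(-6/5) and apply L'Hôpital, or use the standard hierarchy x^(-6/5) ≫ |ln x| as x → 0⁺.
The indeterminate product → 0, so the limit = 0.

Final answer: 0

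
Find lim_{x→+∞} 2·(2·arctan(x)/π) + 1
Evaluate the dominant behaviour as x → +∞; each term tends to a finite value or vanishes.
Limit = 3.

Final answer: 3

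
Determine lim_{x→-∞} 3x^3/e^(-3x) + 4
The quotient is an ∞/∞ indeterminate form as x → -∞.
Compare growth rates of the dominant terms (exponentials ≫ polynomials ≫ logarithms), or apply L'Hôpital's rule; the quotient → 0.
Adding the constant: 0 + 4 = 4. Limit = 4.

Final answer: 4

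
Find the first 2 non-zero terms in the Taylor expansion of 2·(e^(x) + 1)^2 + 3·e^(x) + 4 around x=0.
11·x + 15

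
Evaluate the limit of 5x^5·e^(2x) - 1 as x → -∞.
The product is a 0·∞ indeterminate form at x → -∞.
Rewrite the product as 5x^5 / e^(-2x) (an ∞/∞ form) and apply L'Hôpital, or use the standard hierarchy e^(2|x|) ≫ |x^5| as x → -∞.
The indeterminate product → 0, so the limit = -1.

Final answer: -1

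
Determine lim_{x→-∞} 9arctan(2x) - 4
Evaluate the dominant behaviour as x → -∞; each term tends to a finite value or vanishes.
Limit = -9·π/2 - 4.

Final answer: -9·π/2 - 4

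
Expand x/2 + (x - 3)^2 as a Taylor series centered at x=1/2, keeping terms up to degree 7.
13/2 - 9·(x - 1/2)/2 + (x - 1/2)^2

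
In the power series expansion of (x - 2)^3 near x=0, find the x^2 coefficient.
Expand to order 2: (x - 2)^3 = -6·x^2 + 12·x - 8 + O(x^3).
The coefficient of x^2 is -6.

Final answer: -6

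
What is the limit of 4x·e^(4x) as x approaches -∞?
This is a 0·∞ indeterminate form at x → -∞.
Rewrite the product as 4x / e^(-4x) (an ∞/∞ form) and apply L'Hôpital, or use the standard hierarchy e^(4|x|) ≫ |x| as x → -∞.
The indeterminate product → 0, so the limit = 0.

Final answer: 0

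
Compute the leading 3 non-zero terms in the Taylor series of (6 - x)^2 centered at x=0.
x^2 - 12·x + 36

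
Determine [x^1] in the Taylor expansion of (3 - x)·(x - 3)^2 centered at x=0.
Expand to order 1: (3 - x)·(x - 3)^2 = 27 - 27·x + O(x^2).
The coefficient of x^1 is -27.

Final answer: -27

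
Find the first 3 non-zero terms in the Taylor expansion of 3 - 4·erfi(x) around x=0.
-8·x^3/(3·√(π)) - 8·x/√(π) + 3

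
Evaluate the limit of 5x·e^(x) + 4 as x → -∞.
The product is a 0·∞ indeterminate form at x → -∞.
Rewrite the product as 5x / e^(-x) (an ∞/∞ form) and apply L'Hôpital, or use the standard hierarchy e^(|x|) ≫ |x| as x → -∞.
The indeterminate product → 0, so the limit = 4.

Final answer: 4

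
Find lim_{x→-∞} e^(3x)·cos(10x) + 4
Evaluate the dominant behaviour as x → -∞; each term tends to a finite value or vanishes.
Limit = 4.

Final answer: 4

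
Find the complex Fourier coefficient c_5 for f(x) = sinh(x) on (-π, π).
Compute the real Fourier coefficients first: a_5 = 0, b_5 = 5·sinh(π)/(13·π).
Then c_5 = (a_5 − i·b_5)/2 = -5·i·sinh(π)/(26·π).

Final answer: -5·i·sinh(π)/(26·π)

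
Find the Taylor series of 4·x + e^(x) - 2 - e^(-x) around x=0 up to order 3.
x^3/3 + 6·x - 2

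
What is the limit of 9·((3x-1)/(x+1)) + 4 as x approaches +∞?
Evaluate the dominant behaviour as x → +∞; each term tends to a finite value or vanishes.
Limit = 31.

Final answer: 31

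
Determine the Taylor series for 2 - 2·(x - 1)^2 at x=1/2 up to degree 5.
3/2 + 2·(x - 1/2) - 2·(x - 1/2)^2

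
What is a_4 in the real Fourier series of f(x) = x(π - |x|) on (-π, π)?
a_4 = (1/π) ∫_{-π}^{π} f(x)·cos(4x) dx.
Evaluate the integral (use parity and integration by parts as needed): a_4 = 0.

Final answer: 0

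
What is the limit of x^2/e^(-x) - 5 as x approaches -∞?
The quotient is an ∞/∞ indeterminate form as x → -∞.
Compare growth rates of the dominant terms (exponentials ≫ polynomials ≫ logarithms), or apply L'Hôpital's rule; the quotient → 0.
Adding the constant: 0 - 5 = -5. Limit = -5.

Final answer: -5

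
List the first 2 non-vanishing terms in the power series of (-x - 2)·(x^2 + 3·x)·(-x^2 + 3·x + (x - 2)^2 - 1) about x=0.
-9·x^2 - 18·x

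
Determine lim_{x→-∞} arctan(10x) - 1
Evaluate the dominant behaviour as x → -∞; each term tends to a finite value or vanishes.
Limit = -π/2 - 1.

Final answer: -π/2 - 1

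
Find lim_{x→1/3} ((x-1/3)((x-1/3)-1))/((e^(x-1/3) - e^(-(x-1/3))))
Both numerator and denominator → 0 as x → 1/3; this is a 0/0 indeterminate form.
Expand each to leading order near x = 1/3: numerator ~ -(x - 1/3), denominator ~ 2·(x - 1/3).
The limit of the ratio is -1/2.

Final answer: -1/2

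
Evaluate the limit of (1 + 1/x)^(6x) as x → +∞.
As x → +∞: write (1 + 1/x)^(6x) = ((1 + 1/x)^x)^6 → (e^1)^6 = e^6.
Limit = e^(6).

Final answer: e^(6)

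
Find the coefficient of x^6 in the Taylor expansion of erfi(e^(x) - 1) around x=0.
361/(360·√(π))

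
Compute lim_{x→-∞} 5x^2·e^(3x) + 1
The product is a 0·∞ indeterminate form at x → -∞.
Rewrite the product as 5x^2 / e^(-3x) (an ∞/∞ form) and apply L'Hôpital, or use the standard hierarchy e^(3|x|) ≫ |x^2| as x → -∞.
The indeterminate product → 0, so the limit = 1.

Final answer: 1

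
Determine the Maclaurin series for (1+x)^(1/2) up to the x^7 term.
33·x^7/2048 - 21·x^6/1024 + 7·x^5/256 - 5·x^4/128 + x^3/16 - x^2/8 + x/2 + 1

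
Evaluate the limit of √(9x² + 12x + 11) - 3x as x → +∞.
As x → +∞: multiply by the conjugate to get (12x+11)/(√(9x²+12x+11)+3x); the denominator ~ 6x, so the limit is 12/6 = 2.
Limit = 2.

Final answer: 2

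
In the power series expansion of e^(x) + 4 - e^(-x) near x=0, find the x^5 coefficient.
Expand to order 5: e^(x) + 4 - e^(-x) = x^5/60 + x^3/3 + 2·x + 4 + O(x^6).
The coefficient of x^5 is 1/60.

Final answer: 1/60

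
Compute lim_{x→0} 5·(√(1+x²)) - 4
Direct substitution at x = 0 gives 1.

Final answer: 1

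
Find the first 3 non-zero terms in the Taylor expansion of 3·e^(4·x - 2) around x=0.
24·x^2·e^(-2) + 12·x·e^(-2) + 3·e^(-2)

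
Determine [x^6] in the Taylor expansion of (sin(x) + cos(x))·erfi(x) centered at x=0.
Expand to order 6: (sin(x) + cos(x))·erfi(x) = 19·x^6/(180·√(π)) - x^5/(20·√(π)) + x^4/(3·√(π)) - x^3/(3·√(π)) + 2·x^2/√(π) + 2·x/√(π) + O(x^7).
The coefficient of x^6 is 19/(180·√(π)).

Final answer: 19/(180·√(π))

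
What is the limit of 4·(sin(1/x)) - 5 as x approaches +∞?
Evaluate the dominant behaviour as x → +∞; each term tends to a finite value or vanishes.
Limit = -5.

Final answer: -5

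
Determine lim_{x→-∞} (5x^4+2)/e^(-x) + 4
The quotient is an ∞/∞ indeterminate form as x → -∞.
Compare growth rates of the dominant terms (exponentials ≫ polynomials ≫ logarithms), or apply L'Hôpital's rule; the quotient → 0.
Adding the constant: 0 + 4 = 4. Limit = 4.

Final answer: 4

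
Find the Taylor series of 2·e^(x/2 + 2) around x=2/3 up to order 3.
2·e^(7/3) + e^(7/3)·(x - 2/3) + e^(7/3)·(x - 2/3)^2/4 + e^(7/3)·(x - 2/3)^3/24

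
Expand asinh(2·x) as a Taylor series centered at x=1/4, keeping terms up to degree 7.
asinh(1/2) + 4·√(5)·(x - 1/4)/5 - 8·√(5)·(x - 1/4)^2/25 - 64·√(5)·(x - 1/4)^3/375 + 64·√(5)·(x - 1/4)^4/125 - 1024·√(5)·(x - 1/4)^5/3125 - 22528·√(5)·(x - 1/4)^6/46875 + 671744·√(5)·(x - 1/4)^7/546875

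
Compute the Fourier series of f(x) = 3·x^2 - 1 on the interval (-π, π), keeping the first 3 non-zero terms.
-12·cos(x) + 3·cos(2·x) - 1 + π^2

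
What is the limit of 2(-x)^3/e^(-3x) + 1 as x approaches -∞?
The quotient is an ∞/∞ indeterminate form as x → -∞.
Compare growth rates of the dominant terms (exponentials ≫ polynomials ≫ logarithms), or apply L'Hôpital's rule; the quotient → 0.
Adding the constant: 0 + 1 = 1. Limit = 1.

Final answer: 1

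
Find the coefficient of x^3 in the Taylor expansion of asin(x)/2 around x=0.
Expand to order 3: asin(x)/2 = x^3/12 + x/2 + O(x^4).
The coefficient of x^3 is 1/12.

Final answer: 1/12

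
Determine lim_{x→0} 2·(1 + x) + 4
Direct substitution at x = 0 gives 6.

Final answer: 6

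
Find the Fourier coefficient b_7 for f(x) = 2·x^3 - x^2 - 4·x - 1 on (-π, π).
b_7 = (1/π) ∫_{-π}^{π} f(x)·sin(7x) dx.
Evaluate the integral (use parity and integration by parts as needed): b_7 = -416/343 + 4·π^2/7.

Final answer: -416/343 + 4·π^2/7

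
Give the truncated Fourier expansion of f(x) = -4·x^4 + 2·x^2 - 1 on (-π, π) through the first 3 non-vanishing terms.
(-200 + 32·π^2)·cos(x) + (14 - 8·π^2)·cos(2·x) - 4·π^4/5 - 1 + 2·π^2/3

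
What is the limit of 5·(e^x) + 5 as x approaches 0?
Direct substitution at x = 0 gives 10.

Final answer: 10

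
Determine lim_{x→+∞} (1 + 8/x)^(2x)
As x → +∞: write (1 + 8/x)^(2x) = ((1 + 8/x)^x)^2 → (e^8)^2 = e^16.
Limit = e^(16).

Final answer: e^(16)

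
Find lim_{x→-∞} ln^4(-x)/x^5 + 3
The quotient is an ∞/∞ indeterminate form as x → -∞.
Compare growth rates of the dominant terms (exponentials ≫ polynomials ≫ logarithms), or apply L'Hôpital's rule; the quotient → 0.
Adding the constant: 0 + 3 = 3. Limit = 3.

Final answer: 3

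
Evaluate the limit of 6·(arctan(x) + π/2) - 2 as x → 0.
Direct substitution at x = 0 gives -2 + 3·π.

Final answer: -2 + 3·π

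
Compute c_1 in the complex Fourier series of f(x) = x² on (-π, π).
Compute the real Fourier coefficients first: a_1 = -4, b_1 = 0.
Then c_1 = (a_1 − i·b_1)/2 = -2.

Final answer: -2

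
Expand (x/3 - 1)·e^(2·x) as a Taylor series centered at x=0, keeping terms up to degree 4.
-2·x^4/9 - 2·x^3/3 - 4·x^2/3 - 5·x/3 - 1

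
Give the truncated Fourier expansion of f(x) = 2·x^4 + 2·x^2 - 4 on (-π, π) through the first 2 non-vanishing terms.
(88 - 16·π^2)·cos(x) - 4 + 2·π^2/3 + 2·π^4/5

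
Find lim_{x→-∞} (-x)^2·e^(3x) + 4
The product is a 0·∞ indeterminate form at x → -∞.
Rewrite the product as (-x)^2 / e^(-3x) (an ∞/∞ form) and apply L'Hôpital, or use the standard hierarchy e^(3|x|) ≫ |(-x)^2| as x → -∞.
The indeterminate product → 0, so the limit = 4.

Final answer: 4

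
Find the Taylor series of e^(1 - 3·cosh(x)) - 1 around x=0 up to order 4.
x^4·e^(-2) - 3·x^2·e^(-2)/2 - 1 + e^(-2)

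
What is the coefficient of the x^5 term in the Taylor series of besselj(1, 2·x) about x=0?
Expand to order 5: besselj(1, 2·x) = x^5/12 - x^3/2 + x + O(x^6).
The coefficient of x^5 is 1/12.

Final answer: 1/12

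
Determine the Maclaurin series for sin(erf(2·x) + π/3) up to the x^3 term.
x^3·(-8/(3·√(π)) - 16/(3·π^(3/2))) - 4·√(3)·x^2/π + 2·x/√(π) + √(3)/2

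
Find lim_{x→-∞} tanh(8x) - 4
Evaluate the dominant behaviour as x → -∞; each term tends to a finite value or vanishes.
Limit = -5.

Final answer: -5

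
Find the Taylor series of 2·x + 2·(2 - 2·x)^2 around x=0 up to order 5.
8·x^2 - 14·x + 8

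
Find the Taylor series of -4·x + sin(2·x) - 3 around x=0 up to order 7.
-8·x^7/315 + 4·x^5/15 - 4·x^3/3 - 2·x - 3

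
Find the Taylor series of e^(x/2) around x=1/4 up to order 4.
e^(1/8) + e^(1/8)·(x - 1/4)/2 + e^(1/8)·(x - 1/4)^2/8 + e^(1/8)·(x - 1/4)^3/48 + e^(1/8)·(x - 1/4)^4/384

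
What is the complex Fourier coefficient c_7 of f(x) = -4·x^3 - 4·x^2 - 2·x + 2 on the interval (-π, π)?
Compute the real Fourier coefficients first: a_7 = 16/49, b_7 = -8·π^2/7 - 148/343.
Then c_7 = (a_7 − i·b_7)/2 = 8/49 + 74·i/343 + 4·i·π^2/7.

Final answer: 8/49 + 74·i/343 + 4·i·π^2/7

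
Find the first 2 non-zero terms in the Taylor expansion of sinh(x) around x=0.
x^3/6 + x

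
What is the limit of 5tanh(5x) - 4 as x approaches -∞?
Evaluate the dominant behaviour as x → -∞; each term tends to a finite value or vanishes.
Limit = -9.

Final answer: -9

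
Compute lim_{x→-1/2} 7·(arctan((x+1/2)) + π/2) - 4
Direct substitution at x = -1/2 gives -4 + 7·π/2.

Final answer: -4 + 7·π/2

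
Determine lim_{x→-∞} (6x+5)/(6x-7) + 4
Evaluate the dominant behaviour as x → -∞; each term tends to a finite value or vanishes.
Limit = 5.

Final answer: 5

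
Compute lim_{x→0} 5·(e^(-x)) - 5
Direct substitution at x = 0 gives 0.

Final answer: 0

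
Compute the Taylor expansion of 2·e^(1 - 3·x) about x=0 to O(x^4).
-9·e·x^3 + 9·e·x^2 - 6·e·x + 2·e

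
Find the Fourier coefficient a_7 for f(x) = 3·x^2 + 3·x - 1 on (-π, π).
a_7 = (1/π) ∫_{-π}^{π} f(x)·cos(7x) dx.
Evaluate the integral (use parity and integration by parts as needed): a_7 = -12/49.

Final answer: -12/49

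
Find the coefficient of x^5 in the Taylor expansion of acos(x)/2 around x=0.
Expand to order 5: acos(x)/2 = -3·x^5/80 - x^3/12 - x/2 + π/4 + O(x^6).
The coefficient of x^5 is -3/80.

Final answer: -3/80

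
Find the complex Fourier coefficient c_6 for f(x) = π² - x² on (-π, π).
Compute the real Fourier coefficients first: a_6 = -1/9, b_6 = 0.
Then c_6 = (a_6 − i·b_6)/2 = -1/18.

Final answer: -1/18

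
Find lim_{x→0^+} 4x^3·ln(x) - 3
The product is a 0·∞ indeterminate form at x → 0⁺.
Rewrite the product as 4·ln(x) / x^(-3) and apply L'Hôpital, or use the standard hierarchy x^(-3) ≫ |ln x| as x → 0⁺.
The indeterminate product → 0, so the limit = -3.

Final answer: -3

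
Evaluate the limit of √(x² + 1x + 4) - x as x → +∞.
This is an ∞ − ∞ indeterminate form.
Multiply and divide by the conjugate √(x²+1x + 4) + x; the x² terms cancel, leaving (1x + 4)/(√(x²+1x + 4)+x) → 1/2.
Limit = 1/2.

Final answer: 1/2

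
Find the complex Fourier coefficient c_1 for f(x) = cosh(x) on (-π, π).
Compute the real Fourier coefficients first: a_1 = -sinh(π)/π, b_1 = 0.
Then c_1 = (a_1 − i·b_1)/2 = -sinh(π)/(2·π).

Final answer: -sinh(π)/(2·π)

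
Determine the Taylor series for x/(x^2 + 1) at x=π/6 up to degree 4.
6·π/(π^2 + 36) + (1296 - 36·π^2)·(x - π/6)/(π^4 + 72·π^2 + 1296) + (-23328·π + 216·π^3)·(x - π/6)^2/(π^6 + 108·π^4 + 3888·π^2 + 46656) + (-1679616 - 1296·π^4 + 279936·π^2)·(x - π/6)^3/(π^8 + 144·π^6 + 7776·π^4 + 1679616 + 186624·π^2) + (-2799360·π^3 + 7776·π^5 + 50388480·π)·(x - π/6)^4/(π^10 + 180·π^8 + 12960·π^6 + 466560·π^4 + 60466176 + 8398080·π^2)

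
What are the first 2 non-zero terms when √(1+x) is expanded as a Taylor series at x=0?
x/2 + 1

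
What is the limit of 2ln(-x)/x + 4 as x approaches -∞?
The quotient is an ∞/∞ indeterminate form as x → -∞.
Compare growth rates of the dominant terms (exponentials ≫ polynomials ≫ logarithms), or apply L'Hôpital's rule; the quotient → 0.
Adding the constant: 0 + 4 = 4. Limit = 4.

Final answer: 4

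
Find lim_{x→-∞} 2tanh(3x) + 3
Evaluate the dominant behaviour as x → -∞; each term tends to a finite value or vanishes.
Limit = 1.

Final answer: 1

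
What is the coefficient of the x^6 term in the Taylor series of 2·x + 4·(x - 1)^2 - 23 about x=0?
Expand to order 6: 2·x + 4·(x - 1)^2 - 23 = 4·x^2 - 6·x - 19 + O(x^7).
The coefficient of x^6 is 0.

Final answer: 0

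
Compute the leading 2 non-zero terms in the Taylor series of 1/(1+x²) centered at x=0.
1 - x^2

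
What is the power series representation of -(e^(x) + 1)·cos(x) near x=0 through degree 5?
x^5/30 + x^4/8 + x^3/3 + x^2/2 - x - 2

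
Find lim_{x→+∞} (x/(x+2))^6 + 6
As x → +∞: x/(x+2) = 1/(1 + 2/x) → 1, and the 6th power of a limit-1 base also → 1; with the additive constant, 1 + 6 = 7.
Limit = 7.

Final answer: 7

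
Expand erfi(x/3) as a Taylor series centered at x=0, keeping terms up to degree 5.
x^5/(1215·√(π)) + 2·x^3/(81·√(π)) + 2·x/(3·√(π))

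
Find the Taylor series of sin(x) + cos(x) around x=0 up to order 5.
x^5/120 + x^4/24 - x^3/6 - x^2/2 + x + 1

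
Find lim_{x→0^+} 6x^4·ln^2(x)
This is a 0·∞ indeterminate form at x → 0⁺.
Rewrite the product as 6·ln^2(x) / x^(-4) and apply L'Hôpital, or use the standard hierarchy x^(-4) ≫ |ln x|^2 as x → 0⁺.
The indeterminate product → 0, so the limit = 0.

Final answer: 0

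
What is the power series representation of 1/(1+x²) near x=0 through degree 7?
-x^6 + x^4 - x^2 + 1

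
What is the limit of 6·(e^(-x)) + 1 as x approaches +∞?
Evaluate the dominant behaviour as x → +∞; each term tends to a finite value or vanishes.
Limit = 1.

Final answer: 1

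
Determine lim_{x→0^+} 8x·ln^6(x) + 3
The product is a 0·∞ indeterminate form at x → 0⁺.
Rewrite the product as 8·ln^6(x) / x^(-1) and apply L'Hôpital, or use the standard hierarchy x^(-1) ≫ |ln x|^6 as x → 0⁺.
The indeterminate product → 0, so the limit = 3.

Final answer: 3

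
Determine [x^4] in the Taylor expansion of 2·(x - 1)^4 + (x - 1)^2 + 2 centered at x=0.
Expand to order 4: 2·(x - 1)^4 + (x - 1)^2 + 2 = 2·x^4 - 8·x^3 + 13·x^2 - 10·x + 5 + O(x^5).
The coefficient of x^4 is 2.

Final answer: 2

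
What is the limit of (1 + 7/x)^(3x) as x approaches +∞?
As x → +∞: write (1 + 7/x)^(3x) = ((1 + 7/x)^x)^3 → (e^7)^3 = e^21.
Limit = e^(21).

Final answer: e^(21)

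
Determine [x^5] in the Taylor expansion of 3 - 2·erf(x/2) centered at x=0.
Expand to order 5: 3 - 2·erf(x/2) = -x^5/(80·√(π)) + x^3/(6·√(π)) - 2·x/√(π) + 3 + O(x^6).
The coefficient of x^5 is -1/(80·√(π)).

Final answer: -1/(80·√(π))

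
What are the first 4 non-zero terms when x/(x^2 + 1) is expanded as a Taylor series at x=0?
-x^7 + x^5 - x^3 + x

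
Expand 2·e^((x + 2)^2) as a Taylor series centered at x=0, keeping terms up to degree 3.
88·x^3·e^(4)/3 + 18·x^2·e^(4) + 8·x·e^(4) + 2·e^(4)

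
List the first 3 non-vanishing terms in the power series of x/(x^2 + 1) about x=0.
x^5 - x^3 + x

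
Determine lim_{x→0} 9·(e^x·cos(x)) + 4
Direct substitution at x = 0 gives 13.

Final answer: 13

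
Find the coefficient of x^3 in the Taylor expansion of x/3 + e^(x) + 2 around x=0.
Expand to order 3: x/3 + e^(x) + 2 = x^3/6 + x^2/2 + 4·x/3 + 3 + O(x^4).
The coefficient of x^3 is 1/6.

Final answer: 1/6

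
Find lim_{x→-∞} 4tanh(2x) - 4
Evaluate the dominant behaviour as x → -∞; each term tends to a finite value or vanishes.
Limit = -8.

Final answer: -8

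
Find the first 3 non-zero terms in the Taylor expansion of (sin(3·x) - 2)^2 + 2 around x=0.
9·x^2 - 12·x + 6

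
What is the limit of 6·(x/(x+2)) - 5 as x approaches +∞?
Evaluate the dominant behaviour as x → +∞; each term tends to a finite value or vanishes.
Limit = 1.

Final answer: 1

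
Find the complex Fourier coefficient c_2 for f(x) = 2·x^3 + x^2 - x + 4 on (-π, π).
Compute the real Fourier coefficients first: a_2 = 1, b_2 = 4 - 2·π^2.
Then c_2 = (a_2 − i·b_2)/2 = 1/2 - 2·i + i·π^2.

Final answer: 1/2 - 2·i + i·π^2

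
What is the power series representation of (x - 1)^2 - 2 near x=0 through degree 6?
x^2 - 2·x - 1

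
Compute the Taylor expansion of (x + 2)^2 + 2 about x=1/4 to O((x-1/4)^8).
113/16 + 9·(x - 1/4)/2 + (x - 1/4)^2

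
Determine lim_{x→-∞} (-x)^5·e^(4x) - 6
The product is a 0·∞ indeterminate form at x → -∞.
Rewrite the product as (-x)^5 / e^(-4x) (an ∞/∞ form) and apply L'Hôpital, or use the standard hierarchy e^(4|x|) ≫ |(-x)^5| as x → -∞.
The indeterminate product → 0, so the limit = -6.

Final answer: -6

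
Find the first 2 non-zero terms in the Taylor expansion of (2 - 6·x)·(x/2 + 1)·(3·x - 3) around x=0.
21·x - 6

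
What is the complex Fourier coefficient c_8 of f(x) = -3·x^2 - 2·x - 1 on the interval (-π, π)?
Compute the real Fourier coefficients first: a_8 = -3/16, b_8 = 1/2.
Then c_8 = (a_8 − i·b_8)/2 = -3/32 - i/4.

Final answer: -3/32 - i/4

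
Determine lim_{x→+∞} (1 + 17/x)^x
As x → +∞: this is the defining limit (1 + 17/x)^x → e^17.
Limit = e^(17).

Final answer: e^(17)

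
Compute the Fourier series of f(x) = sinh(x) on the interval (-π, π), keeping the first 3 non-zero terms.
sin(x)·sinh(π)/π - 4·sin(2·x)·sinh(π)/(5·π) + 3·sin(3·x)·sinh(π)/(5·π)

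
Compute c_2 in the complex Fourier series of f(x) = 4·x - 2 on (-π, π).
Compute the real Fourier coefficients first: a_2 = 0, b_2 = -4.
Then c_2 = (a_2 − i·b_2)/2 = 2·i.

Final answer: 2·i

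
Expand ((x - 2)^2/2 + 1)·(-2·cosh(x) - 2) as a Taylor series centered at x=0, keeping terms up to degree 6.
-x^6/20 + x^5/6 - 3·x^4/4 + 2·x^3 - 5·x^2 + 8·x - 12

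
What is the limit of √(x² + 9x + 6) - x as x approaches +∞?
This is an ∞ − ∞ indeterminate form.
Multiply and divide by the conjugate √(x²+9x + 6) + x; the x² terms cancel, leaving (9x + 6)/(√(x²+9x + 6)+x) → 9/2.
Limit = 9/2.

Final answer: 9/2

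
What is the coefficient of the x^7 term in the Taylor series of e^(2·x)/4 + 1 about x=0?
Expand to order 7: e^(2·x)/4 + 1 = 2·x^7/315 + x^6/45 + x^5/15 + x^4/6 + x^3/3 + x^2/2 + x/2 + 5/4 + O(x^8).
The coefficient of x^7 is 2/315.

Final answer: 2/315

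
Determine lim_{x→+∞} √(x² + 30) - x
This is an ∞ − ∞ indeterminate form.
Multiply and divide by the conjugate √(x²+30) + x; the x² terms cancel, leaving 30/(√(x²+30)+x) → 0.
Limit = 0.

Final answer: 0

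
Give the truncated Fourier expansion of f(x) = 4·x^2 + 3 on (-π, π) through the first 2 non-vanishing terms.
-16·cos(x) + 3 + 4·π^2/3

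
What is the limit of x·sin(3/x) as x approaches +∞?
As x → +∞: let u = 3/x → 0⁺; then x·sin(3/x) = 3·sin(u)/u → 3·1 = 3.
Limit = 3.

Final answer: 3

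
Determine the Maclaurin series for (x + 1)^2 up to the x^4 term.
x^2 + 2·x + 1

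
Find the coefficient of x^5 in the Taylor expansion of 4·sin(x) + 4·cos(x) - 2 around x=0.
Expand to order 5: 4·sin(x) + 4·cos(x) - 2 = x^5/30 + x^4/6 - 2·x^3/3 - 2·x^2 + 4·x + 2 + O(x^6).
The coefficient of x^5 is 1/30.

Final answer: 1/30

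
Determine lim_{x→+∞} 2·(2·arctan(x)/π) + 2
Evaluate the dominant behaviour as x → +∞; each term tends to a finite value or vanishes.
Limit = 4.

Final answer: 4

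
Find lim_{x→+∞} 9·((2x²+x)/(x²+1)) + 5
Evaluate the dominant behaviour as x → +∞; each term tends to a finite value or vanishes.
Limit = 23.

Final answer: 23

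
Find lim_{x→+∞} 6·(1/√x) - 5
Evaluate the dominant behaviour as x → +∞; each term tends to a finite value or vanishes.
Limit = -5.

Final answer: -5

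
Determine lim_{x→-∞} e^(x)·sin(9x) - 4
Evaluate the dominant behaviour as x → -∞; each term tends to a finite value or vanishes.
Limit = -4.

Final answer: -4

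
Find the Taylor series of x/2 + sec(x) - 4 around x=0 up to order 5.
5·x^4/24 + x^2/2 + x/2 - 3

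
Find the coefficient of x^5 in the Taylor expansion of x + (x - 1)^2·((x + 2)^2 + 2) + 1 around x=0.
Expand to order 5: x + (x - 1)^2·((x + 2)^2 + 2) + 1 = x^4 + 2·x^3 - x^2 - 7·x + 7 + O(x^6).
The coefficient of x^5 is 0.

Final answer: 0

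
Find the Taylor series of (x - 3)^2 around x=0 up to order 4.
x^2 - 6·x + 9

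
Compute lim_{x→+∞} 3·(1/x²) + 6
Evaluate the dominant behaviour as x → +∞; each term tends to a finite value or vanishes.
Limit = 6.

Final answer: 6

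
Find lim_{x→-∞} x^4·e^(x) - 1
The product is a 0·∞ indeterminate form at x → -∞.
Rewrite the product as x^4 / e^(-x) (an ∞/∞ form) and apply L'Hôpital, or use the standard hierarchy e^(|x|) ≫ |x^4| as x → -∞.
The indeterminate product → 0, so the limit = -1.

Final answer: -1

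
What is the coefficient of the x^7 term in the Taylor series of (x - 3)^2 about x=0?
Expand to order 7: (x - 3)^2 = x^2 - 6·x + 9 + O(x^8).
The coefficient of x^7 is 0.

Final answer: 0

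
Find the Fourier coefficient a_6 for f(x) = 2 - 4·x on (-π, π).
a_6 = (1/π) ∫_{-π}^{π} f(x)·cos(6x) dx.
Evaluate the integral (use parity and integration by parts as needed): a_6 = 0.

Final answer: 0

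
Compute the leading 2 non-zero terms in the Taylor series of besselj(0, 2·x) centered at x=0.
1 - x^2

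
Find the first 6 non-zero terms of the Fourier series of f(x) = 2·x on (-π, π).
4·sin(x) - 2·sin(2·x) + 4·sin(3·x)/3 - sin(4·x) + 4·sin(5·x)/5 - 2·sin(6·x)/3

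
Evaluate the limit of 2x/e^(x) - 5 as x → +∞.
The quotient is an ∞/∞ indeterminate form as x → +∞.
The exponential denominator e^(x) dominates the polynomial numerator (e^x ≫ x as x → ∞), so the quotient → 0.
Adding the constant: 0 - 5 = -5. Limit = -5.

Final answer: -5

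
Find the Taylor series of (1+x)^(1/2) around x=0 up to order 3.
x^3/16 - x^2/8 + x/2 + 1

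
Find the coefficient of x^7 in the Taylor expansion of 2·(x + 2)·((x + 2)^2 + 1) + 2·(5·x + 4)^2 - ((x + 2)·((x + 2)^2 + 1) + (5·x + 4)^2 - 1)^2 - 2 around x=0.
Expand to order 7: 2·(x + 2)·((x + 2)^2 + 1) + 2·(5·x + 4)^2 - ((x + 2)·((x + 2)^2 + 1) + (5·x + 4)^2 - 1)^2 - 2 = -x^6 - 62·x^5 - 1067·x^4 - 3334·x^3 - 4297·x^2 - 2544·x - 575 + O(x^8).
The coefficient of x^7 is 0.

Final answer: 0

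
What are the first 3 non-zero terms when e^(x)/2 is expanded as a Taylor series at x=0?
x^2/4 + x/2 + 1/2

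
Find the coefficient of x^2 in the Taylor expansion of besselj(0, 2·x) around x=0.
Expand to order 2: besselj(0, 2·x) = 1 - x^2 + O(x^3).
The coefficient of x^2 is -1.

Final answer: -1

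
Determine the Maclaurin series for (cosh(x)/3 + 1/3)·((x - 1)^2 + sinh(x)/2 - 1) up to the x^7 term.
37·x^7/30240 + x^6/72 - x^5/240 + x^4/6 - 7·x^3/36 + 2·x^2/3 - x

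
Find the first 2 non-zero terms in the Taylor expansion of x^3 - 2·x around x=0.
x^3 - 2·x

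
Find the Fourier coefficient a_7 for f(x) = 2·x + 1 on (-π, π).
a_7 = (1/π) ∫_{-π}^{π} f(x)·cos(7x) dx.
Evaluate the integral (use parity and integration by parts as needed): a_7 = 0.

Final answer: 0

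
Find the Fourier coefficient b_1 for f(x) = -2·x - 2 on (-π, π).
b_1 = (1/π) ∫_{-π}^{π} f(x)·sin(1x) dx.
Evaluate the integral (use parity and integration by parts as needed): b_1 = -4.

Final answer: -4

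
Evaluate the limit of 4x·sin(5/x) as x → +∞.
As x → +∞: let u = 5/x → 0⁺; then 4·x·sin(5/x) = 4·5·sin(u)/u → 4·5·1 = 20.
Limit = 20.

Final answer: 20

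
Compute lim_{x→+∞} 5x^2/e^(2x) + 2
The quotient is an ∞/∞ indeterminate form as x → +∞.
The exponential denominator e^(2x) dominates the polynomial numerator (e^x ≫ x^2 as x → ∞), so the quotient → 0.
Adding the constant: 0 + 2 = 2. Limit = 2.

Final answer: 2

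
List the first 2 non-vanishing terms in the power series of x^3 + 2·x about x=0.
x^3 + 2·x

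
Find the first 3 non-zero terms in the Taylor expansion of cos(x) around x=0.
x^4/24 - x^2/2 + 1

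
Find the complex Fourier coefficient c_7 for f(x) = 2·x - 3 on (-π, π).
Compute the real Fourier coefficients first: a_7 = 0, b_7 = 4/7.
Then c_7 = (a_7 − i·b_7)/2 = -2·i/7.

Final answer: -2·i/7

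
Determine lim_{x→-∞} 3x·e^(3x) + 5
The product is a 0·∞ indeterminate form at x → -∞.
Rewrite the product as 3x / e^(-3x) (an ∞/∞ form) and apply L'Hôpital, or use the standard hierarchy e^(3|x|) ≫ |x| as x → -∞.
The indeterminate product → 0, so the limit = 5.

Final answer: 5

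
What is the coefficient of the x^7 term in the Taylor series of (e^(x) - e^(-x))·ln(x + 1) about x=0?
Expand to order 7: (e^(x) - e^(-x))·ln(x + 1) = -17·x^7/40 + 19·x^6/36 - 2·x^5/3 + x^4 - x^3 + 2·x^2 + O(x^8).
The coefficient of x^7 is -17/40.

Final answer: -17/40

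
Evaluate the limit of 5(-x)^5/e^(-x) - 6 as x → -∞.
The quotient is an ∞/∞ indeterminate form as x → -∞.
Compare growth rates of the dominant terms (exponentials ≫ polynomials ≫ logarithms), or apply L'Hôpital's rule; the quotient → 0.
Adding the constant: 0 - 6 = -6. Limit = -6.

Final answer: -6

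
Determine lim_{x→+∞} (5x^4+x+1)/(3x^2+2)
This is an ∞/∞ indeterminate form as x → +∞.
Divide numerator and denominator by x^4 and let the lower-order terms vanish; the numerator's degree 4 exceeds the denominator's degree 2, so the quotient diverges.
Limit = ∞.

Final answer: ∞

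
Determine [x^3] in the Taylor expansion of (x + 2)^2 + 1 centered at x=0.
Expand to order 3: (x + 2)^2 + 1 = x^2 + 4·x + 5 + O(x^4).
The coefficient of x^3 is 0.

Final answer: 0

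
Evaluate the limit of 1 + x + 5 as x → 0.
Direct substitution at x = 0 gives 6.

Final answer: 6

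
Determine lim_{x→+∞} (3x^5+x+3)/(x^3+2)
This is an ∞/∞ indeterminate form as x → +∞.
Divide numerator and denominator by x^5 and let the lower-order terms vanish; the numerator's degree 5 exceeds the denominator's degree 3, so the quotient diverges.
Limit = ∞.

Final answer: ∞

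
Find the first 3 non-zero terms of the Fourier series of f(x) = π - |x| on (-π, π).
4·cos(x)/π + 4·cos(3·x)/(9·π) + π/2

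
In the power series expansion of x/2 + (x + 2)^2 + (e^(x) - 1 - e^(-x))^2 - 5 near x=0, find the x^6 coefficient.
Expand to order 6: x/2 + (x + 2)^2 + (e^(x) - 1 - e^(-x))^2 - 5 = 8·x^6/45 - x^5/30 + 4·x^4/3 - 2·x^3/3 + 5·x^2 + x/2 + O(x^7).
The coefficient of x^6 is 8/45.

Final answer: 8/45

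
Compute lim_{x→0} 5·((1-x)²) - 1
Direct substitution at x = 0 gives 4.

Final answer: 4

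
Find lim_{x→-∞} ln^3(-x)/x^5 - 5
The quotient is an ∞/∞ indeterminate form as x → -∞.
Compare growth rates of the dominant terms (exponentials ≫ polynomials ≫ logarithms), or apply L'Hôpital's rule; the quotient → 0.
Adding the constant: 0 - 5 = -5. Limit = -5.

Final answer: -5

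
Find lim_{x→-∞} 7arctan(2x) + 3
Evaluate the dominant behaviour as x → -∞; each term tends to a finite value or vanishes.
Limit = 3 - 7·π/2.

Final answer: 3 - 7·π/2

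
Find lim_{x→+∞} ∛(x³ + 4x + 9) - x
This is an ∞ − ∞ indeterminate form.
Multiply by (A² + AB + B²)/(A² + AB + B²) where A = ∛(x³+4x + 9), B = x to use A³ − B³ = (A−B)(A²+AB+B²); the x³ terms cancel, leaving (4x + 9)/(A²+AB+B²) with denominator ~ 3x², so the limit is 0.
Limit = 0.

Final answer: 0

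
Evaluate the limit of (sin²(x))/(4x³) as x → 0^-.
Both numerator and denominator → 0 as x → 0^-; this is a 0/0 indeterminate form.
Expand each to leading order near x = 0: numerator ~ x^2, denominator ~ 4·x^3.
The limit of the ratio is -∞.

Final answer: -∞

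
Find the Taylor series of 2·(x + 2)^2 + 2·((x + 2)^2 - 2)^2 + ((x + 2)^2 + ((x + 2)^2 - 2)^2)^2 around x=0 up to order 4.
779·x^4 + 984·x^3 + 778·x^2 + 360·x + 80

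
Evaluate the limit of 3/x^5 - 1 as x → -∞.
Evaluate the dominant behaviour as x → -∞; each term tends to a finite value or vanishes.
Limit = -1.

Final answer: -1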